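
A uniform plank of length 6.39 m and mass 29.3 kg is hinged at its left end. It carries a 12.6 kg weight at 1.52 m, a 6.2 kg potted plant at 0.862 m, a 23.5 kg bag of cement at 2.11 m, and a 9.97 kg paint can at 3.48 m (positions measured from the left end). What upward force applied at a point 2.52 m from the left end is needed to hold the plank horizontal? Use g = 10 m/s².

F ≈ 803 N

Take moments about the left end.
Beam weight: 29.3 × 10 = 293 N down at 3.195 m → arm 3.195 m, τ = 293 × 3.195 = 936.1 N·m clockwise.
Weight: 12.6 × 10 = 126 N down at 1.52 m → arm 1.52 m, τ = 126 × 1.52 = 191.5 N·m clockwise.
Potted plant: 6.2 × 10 = 62 N down at 0.862 m → arm 0.862 m, τ = 62 × 0.862 = 53.44 N·m clockwise.
Bag of cement: 23.5 × 10 = 235 N down at 2.11 m → arm 2.11 m, τ = 235 × 2.11 = 495.8 N·m clockwise.
Paint can: 9.97 × 10 = 99.7 N down at 3.48 m → arm 3.48 m, τ = 99.7 × 3.48 = 347 N·m clockwise.
Net moment of the loads = 2024 N·m clockwise.
The upward force F acts at a point 2.52 m from the left end, arm 2.52 m, giving F × 2.52 counterclockwise.
Setting net torque to zero: F × 2.52 = 2024 → F = 2024 / 2.52 = 803 N.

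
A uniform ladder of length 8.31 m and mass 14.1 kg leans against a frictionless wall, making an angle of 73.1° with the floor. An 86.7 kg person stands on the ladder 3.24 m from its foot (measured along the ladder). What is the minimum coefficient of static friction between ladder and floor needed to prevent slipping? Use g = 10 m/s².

Sum moments about the foot of the ladder (the floor normal and friction both act there and drop out).
Ladder weight 14.1×10 = 141 N acts at 4.155 m along the ladder; its horizontal arm is 4.155·cos73.1° = 1.208 m → τ = 170.3 N·m clockwise.
Person: 86.7×10 = 867 N at 3.24 m → arm 0.9419 m → τ = 816.6 N·m clockwise.
Wall normal N acts horizontally at the top; its moment arm is the height L sinθ = 8.31·sin73.1° = 7.951 m, counterclockwise.
Στ = 0 ⇒ N × 7.951 = 986.9 ⇒ N = 124.1 N.
ΣFx = 0 ⇒ f = N_wall = 124.1 N. ΣFy = 0 ⇒ N_floor = 1008 N.
μ_min = f / N_floor = 124.1 / 1008 = 0.123.

μ_min ≈ 0.123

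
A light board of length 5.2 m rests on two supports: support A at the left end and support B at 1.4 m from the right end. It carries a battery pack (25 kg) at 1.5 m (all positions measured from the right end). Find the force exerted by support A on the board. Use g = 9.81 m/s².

Taking torques about support B:
Battery pack: 25 × 9.81 = 245.2 N down at 1.5 m → arm 0.1 m, τ = 245.2 × 0.1 = 24.52 N·m counterclockwise.
Net load moment about support B = 24.52 N·m counterclockwise.
Reaction R at support A is upward at 5.2 m, arm 3.8 m → moment R × 3.8 clockwise.
Στ = 0 ⇒ R × 3.8 = 24.52 ⇒ R = 6.45 N.

R_A ≈ 6.45 N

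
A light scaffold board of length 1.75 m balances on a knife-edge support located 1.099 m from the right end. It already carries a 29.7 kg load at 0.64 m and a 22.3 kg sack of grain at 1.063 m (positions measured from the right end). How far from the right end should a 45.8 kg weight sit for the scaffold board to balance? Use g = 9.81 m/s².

Taking torques about the knife-edge support (at 1.099 m from the right end):
Load: 29.7 × 9.81 = 291.4 N down at 0.64 m → arm 0.459 m, τ = 291.4 × 0.459 = 133.8 N·m clockwise.
Sack of grain: 22.3 × 9.81 = 218.8 N down at 1.063 m → arm 0.036 m, τ = 218.8 × 0.036 = 7.877 N·m clockwise.
Net moment of existing loads = 141.7 N·m clockwise.
The weight weighs 45.8 × 9.81 = 449.3 N and must supply an equal counterclockwise moment, so its lever arm about the knife-edge support is 141.7 / 449.3 = 0.315 m.
That puts it at 1.099 + 0.315 = 1.41 m from the right end.

x ≈ 1.41 m from the right end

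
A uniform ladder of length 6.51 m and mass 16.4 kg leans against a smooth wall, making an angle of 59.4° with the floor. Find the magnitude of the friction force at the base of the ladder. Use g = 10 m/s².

f ≈ 48.5 N

Take moments about the foot of the ladder.
Ladder weight 16.4×10 = 164 N acts at 3.255 m along the ladder; its horizontal arm is 3.255·cos59.4° = 1.657 m → τ = 271.7 N·m clockwise.
Wall normal N acts horizontally at the top; its moment arm is the height L sinθ = 6.51·sin59.4° = 5.603 m, counterclockwise.
Στ = 0 ⇒ N × 5.603 = 271.7 ⇒ N = 48.5 N.
ΣFx = 0: friction at the foot balances the wall's push, so f = N_wall = 48.5 N.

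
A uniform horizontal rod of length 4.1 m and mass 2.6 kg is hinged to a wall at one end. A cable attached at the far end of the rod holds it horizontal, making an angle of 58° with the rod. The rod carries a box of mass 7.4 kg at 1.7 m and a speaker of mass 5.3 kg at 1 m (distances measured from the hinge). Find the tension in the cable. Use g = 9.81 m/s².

Choose the hinge as the axis so the unknown hinge reaction has zero arm there.
Beam weight: 2.6 × 9.81 = 25.51 N down at 2.05 m → arm 2.05 m, τ = 25.51 × 2.05 = 52.3 N·m clockwise.
Box: 7.4 × 9.81 = 72.59 N down at 1.7 m → arm 1.7 m, τ = 72.59 × 1.7 = 123.4 N·m clockwise.
Speaker: 5.3 × 9.81 = 51.99 N down at 1 m → arm 1 m, τ = 51.99 × 1 = 51.99 N·m clockwise.
Total clockwise load moment = 227.7 N·m.
The cable tension T acts at 4.1 m; only its component perpendicular to the rod, T sinθ, produces torque. sin 58° = 0.848.
Setting net torque to zero: T × 4.1 × 0.848 = 227.7 → T = 227.7 / 3.477 = 65.5 N.

T ≈ 65.5 N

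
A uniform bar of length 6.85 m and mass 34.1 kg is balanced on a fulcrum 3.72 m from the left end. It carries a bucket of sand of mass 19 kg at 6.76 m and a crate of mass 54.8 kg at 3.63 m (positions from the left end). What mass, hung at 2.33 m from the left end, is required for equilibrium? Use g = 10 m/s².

m ≈ 30.8 kg

Taking torques about the fulcrum (at 3.72 m from the left end):
Beam weight: 34.1 × 10 = 341 N down at 3.425 m → arm 0.295 m, τ = 341 × 0.295 = 100.6 N·m counterclockwise.
Bucket of sand: 19 × 10 = 190 N down at 6.76 m → arm 3.04 m, τ = 190 × 3.04 = 577.6 N·m clockwise.
Crate: 54.8 × 10 = 548 N down at 3.63 m → arm 0.09 m, τ = 548 × 0.09 = 49.32 N·m counterclockwise.
Net moment of known loads = 427.7 N·m clockwise.
An unknown mass m at 2.33 m has arm 1.39 m; its moment is m·g·1.39 counterclockwise.
Στ = 0 ⇒ m × 10 × 1.39 = 427.7 ⇒ m = 427.7 / (10 × 1.39) = 30.8 kg.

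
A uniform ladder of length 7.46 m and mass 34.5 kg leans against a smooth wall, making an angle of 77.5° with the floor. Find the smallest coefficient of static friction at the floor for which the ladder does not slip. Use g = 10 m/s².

Sum moments about the foot of the ladder (the floor normal and friction both act there and drop out).
Ladder weight 34.5×10 = 345 N acts at 3.73 m along the ladder; its horizontal arm is 3.73·cos77.5° = 0.8073 m → τ = 278.5 N·m clockwise.
Wall normal N acts horizontally at the top; its moment arm is the height L sinθ = 7.46·sin77.5° = 7.283 m, counterclockwise.
Setting net torque to zero: N × 7.283 = 278.5 → N = 38.24 N.
ΣFx = 0 ⇒ f = N_wall = 38.24 N. ΣFy = 0 ⇒ N_floor = 345 N.
μ_min = f / N_floor = 38.24 / 345 = 0.111.

μ_min ≈ 0.111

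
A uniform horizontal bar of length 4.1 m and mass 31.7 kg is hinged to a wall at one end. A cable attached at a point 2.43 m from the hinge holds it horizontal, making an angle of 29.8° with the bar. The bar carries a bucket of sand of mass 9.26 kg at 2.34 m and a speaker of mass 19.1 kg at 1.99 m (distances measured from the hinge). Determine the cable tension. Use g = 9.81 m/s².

T ≈ 1010 N

Take moments about the hinge.
Beam weight: 31.7 × 9.81 = 311 N down at 2.05 m → arm 2.05 m, τ = 311 × 2.05 = 637.5 N·m clockwise.
Bucket of sand: 9.26 × 9.81 = 90.84 N down at 2.34 m → arm 2.34 m, τ = 90.84 × 2.34 = 212.6 N·m clockwise.
Speaker: 19.1 × 9.81 = 187.4 N down at 1.99 m → arm 1.99 m, τ = 187.4 × 1.99 = 372.9 N·m clockwise.
Total clockwise load moment = 1223 N·m.
The cable tension T acts at 2.43 m; only its component perpendicular to the bar, T sinθ, produces torque. sin 29.8° = 0.497.
Setting net torque to zero: T × 2.43 × 0.497 = 1223 → T = 1223 / 1.208 = 1010 N.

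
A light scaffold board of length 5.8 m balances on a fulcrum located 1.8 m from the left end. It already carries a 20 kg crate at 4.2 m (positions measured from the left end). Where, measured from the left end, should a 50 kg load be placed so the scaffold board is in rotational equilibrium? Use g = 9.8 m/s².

Choose the fulcrum (at 1.8 m from the left end) as the axis so the support reaction has zero arm there.
Crate: 20 × 9.8 = 196 N down at 4.2 m → arm 2.4 m, τ = 196 × 2.4 = 470.4 N·m clockwise.
Net moment of existing loads = 470.4 N·m clockwise.
The load weighs 50 × 9.8 = 490 N and must supply an equal counterclockwise moment, so its lever arm about the fulcrum is 470.4 / 490 = 0.96 m.
That puts it at 1.8 − 0.96 = 0.84 m from the left end.

x ≈ 0.84 m from the left end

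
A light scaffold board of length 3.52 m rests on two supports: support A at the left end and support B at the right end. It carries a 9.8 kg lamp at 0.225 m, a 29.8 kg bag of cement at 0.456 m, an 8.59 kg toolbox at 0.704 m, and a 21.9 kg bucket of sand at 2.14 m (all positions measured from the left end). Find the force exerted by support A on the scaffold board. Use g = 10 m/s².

R_A ≈ 506 N

Taking torques about support B:
Lamp: 9.8 × 10 = 98 N down at 0.225 m → arm 3.295 m, τ = 98 × 3.295 = 322.9 N·m counterclockwise.
Bag of cement: 29.8 × 10 = 298 N down at 0.456 m → arm 3.064 m, τ = 298 × 3.064 = 913.1 N·m counterclockwise.
Toolbox: 8.59 × 10 = 85.9 N down at 0.704 m → arm 2.816 m, τ = 85.9 × 2.816 = 241.9 N·m counterclockwise.
Bucket of sand: 21.9 × 10 = 219 N down at 2.14 m → arm 1.38 m, τ = 219 × 1.38 = 302.2 N·m counterclockwise.
Net load moment about support B = 1780 N·m counterclockwise.
Reaction R at support A is upward at 0 m, arm 3.52 m → moment R × 3.52 clockwise.
Στ = 0 ⇒ R × 3.52 = 1780 ⇒ R = 506 N.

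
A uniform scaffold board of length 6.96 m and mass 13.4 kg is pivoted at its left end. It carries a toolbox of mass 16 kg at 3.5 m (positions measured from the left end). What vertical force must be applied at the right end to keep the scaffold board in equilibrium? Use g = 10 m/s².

F ≈ 147 N

About the left end:
Beam weight: 13.4 × 10 = 134 N down at 3.48 m → arm 3.48 m, τ = 134 × 3.48 = 466.3 N·m clockwise.
Toolbox: 16 × 10 = 160 N down at 3.5 m → arm 3.5 m, τ = 160 × 3.5 = 560 N·m clockwise.
Net moment of the loads = 1026 N·m clockwise.
The upward force F acts at the right end, arm 6.96 m, giving F × 6.96 counterclockwise.
For rotational equilibrium, F × 6.96 = 1026, so F = 1026 / 6.96 = 147 N.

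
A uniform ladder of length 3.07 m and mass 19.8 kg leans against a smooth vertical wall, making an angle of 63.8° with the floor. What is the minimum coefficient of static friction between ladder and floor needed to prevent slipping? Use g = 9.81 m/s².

Choose the foot of the ladder as the axis so the floor normal and friction both act there and drop out.
Ladder weight 19.8×9.81 = 194.2 N acts at 1.535 m along the ladder; its horizontal arm is 1.535·cos63.8° = 0.6777 m → τ = 131.6 N·m clockwise.
Wall normal N acts horizontally at the top; its moment arm is the height L sinθ = 3.07·sin63.8° = 2.755 m, counterclockwise.
Στ = 0 ⇒ N × 2.755 = 131.6 ⇒ N = 47.77 N.
ΣFx = 0 ⇒ f = N_wall = 47.77 N. ΣFy = 0 ⇒ N_floor = 194.2 N.
μ_min = f / N_floor = 47.77 / 194.2 = 0.246.

μ_min ≈ 0.246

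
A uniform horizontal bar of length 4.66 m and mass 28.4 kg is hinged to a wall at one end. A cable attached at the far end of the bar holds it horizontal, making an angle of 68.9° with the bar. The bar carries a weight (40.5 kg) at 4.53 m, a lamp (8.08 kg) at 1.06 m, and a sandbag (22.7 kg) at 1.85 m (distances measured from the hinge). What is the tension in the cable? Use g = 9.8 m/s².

Taking torques about the hinge:
Beam weight: 28.4 × 9.8 = 278.3 N down at 2.33 m → arm 2.33 m, τ = 278.3 × 2.33 = 648.4 N·m clockwise.
Weight: 40.5 × 9.8 = 396.9 N down at 4.53 m → arm 4.53 m, τ = 396.9 × 4.53 = 1798 N·m clockwise.
Lamp: 8.08 × 9.8 = 79.18 N down at 1.06 m → arm 1.06 m, τ = 79.18 × 1.06 = 83.93 N·m clockwise.
Sandbag: 22.7 × 9.8 = 222.5 N down at 1.85 m → arm 1.85 m, τ = 222.5 × 1.85 = 411.6 N·m clockwise.
Total clockwise load moment = 2942 N·m.
The cable tension T acts at 4.66 m; only its component perpendicular to the bar, T sinθ, produces torque. sin 68.9° = 0.933.
Balancing moments: T × 4.66 × 0.933 = 2942, giving T = 2942 / 4.348 = 677 N.

T ≈ 677 N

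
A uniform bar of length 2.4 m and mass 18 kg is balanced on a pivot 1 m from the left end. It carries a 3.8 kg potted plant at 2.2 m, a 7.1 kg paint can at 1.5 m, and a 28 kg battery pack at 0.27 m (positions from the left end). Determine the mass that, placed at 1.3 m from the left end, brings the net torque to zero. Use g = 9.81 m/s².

Sum moments about the pivot (at 1 m from the left end) (the support reaction has zero arm there).
Beam weight: 18 × 9.81 = 176.6 N down at 1.2 m → arm 0.2 m, τ = 176.6 × 0.2 = 35.32 N·m clockwise.
Potted plant: 3.8 × 9.81 = 37.28 N down at 2.2 m → arm 1.2 m, τ = 37.28 × 1.2 = 44.74 N·m clockwise.
Paint can: 7.1 × 9.81 = 69.65 N down at 1.5 m → arm 0.5 m, τ = 69.65 × 0.5 = 34.83 N·m clockwise.
Battery pack: 28 × 9.81 = 274.7 N down at 0.27 m → arm 0.73 m, τ = 274.7 × 0.73 = 200.5 N·m counterclockwise.
Net moment of known loads = 85.61 N·m counterclockwise.
An unknown mass m at 1.3 m has arm 0.3 m; its moment is m·g·0.3 clockwise.
Στ = 0 ⇒ m × 9.81 × 0.3 = 85.61 ⇒ m = 85.61 / (9.81 × 0.3) = 29.1 kg.

m ≈ 29.1 kg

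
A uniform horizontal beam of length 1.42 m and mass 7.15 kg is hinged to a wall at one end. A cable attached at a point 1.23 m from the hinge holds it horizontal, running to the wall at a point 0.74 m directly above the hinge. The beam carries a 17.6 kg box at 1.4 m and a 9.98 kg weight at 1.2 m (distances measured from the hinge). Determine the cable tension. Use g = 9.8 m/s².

Sum moments about the hinge (the unknown hinge reaction has zero arm there).
Beam weight: 7.15 × 9.8 = 70.07 N down at 0.71 m → arm 0.71 m, τ = 70.07 × 0.71 = 49.75 N·m clockwise.
Box: 17.6 × 9.8 = 172.5 N down at 1.4 m → arm 1.4 m, τ = 172.5 × 1.4 = 241.5 N·m clockwise.
Weight: 9.98 × 9.8 = 97.8 N down at 1.2 m → arm 1.2 m, τ = 97.8 × 1.2 = 117.4 N·m clockwise.
Total clockwise load moment = 408.6 N·m.
The cable tension T acts at 1.23 m; only its component perpendicular to the beam, T sinθ, produces torque. sinθ = h/√(h²+d²) = 0.74/√(0.74²+1.23²) = 0.5155.
Setting net torque to zero: T × 1.23 × 0.5155 = 408.6 → T = 408.6 / 0.6341 = 644 N.

T ≈ 644 N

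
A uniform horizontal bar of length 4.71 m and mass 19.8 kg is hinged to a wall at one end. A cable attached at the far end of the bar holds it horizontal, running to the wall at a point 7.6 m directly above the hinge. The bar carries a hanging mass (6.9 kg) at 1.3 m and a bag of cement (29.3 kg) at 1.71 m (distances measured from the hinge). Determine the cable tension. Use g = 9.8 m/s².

Choose the hinge as the axis so the unknown hinge reaction has zero arm there.
Beam weight: 19.8 × 9.8 = 194 N down at 2.355 m → arm 2.355 m, τ = 194 × 2.355 = 456.9 N·m clockwise.
Hanging mass: 6.9 × 9.8 = 67.62 N down at 1.3 m → arm 1.3 m, τ = 67.62 × 1.3 = 87.91 N·m clockwise.
Bag of cement: 29.3 × 9.8 = 287.1 N down at 1.71 m → arm 1.71 m, τ = 287.1 × 1.71 = 490.9 N·m clockwise.
Total clockwise load moment = 1036 N·m.
The cable tension T acts at 4.71 m; only its component perpendicular to the bar, T sinθ, produces torque. sinθ = h/√(h²+d²) = 7.6/√(7.6²+4.71²) = 0.85.
Setting net torque to zero: T × 4.71 × 0.85 = 1036 → T = 1036 / 4.003 = 259 N.

T ≈ 259 N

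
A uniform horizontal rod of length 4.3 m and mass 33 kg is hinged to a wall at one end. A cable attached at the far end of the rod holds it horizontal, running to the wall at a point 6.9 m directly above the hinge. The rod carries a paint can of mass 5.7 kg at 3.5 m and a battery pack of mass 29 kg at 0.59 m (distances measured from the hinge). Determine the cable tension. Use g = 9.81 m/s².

Choose the hinge as the axis so the unknown hinge reaction has zero arm there.
Beam weight: 33 × 9.81 = 323.7 N down at 2.15 m → arm 2.15 m, τ = 323.7 × 2.15 = 696 N·m clockwise.
Paint can: 5.7 × 9.81 = 55.92 N down at 3.5 m → arm 3.5 m, τ = 55.92 × 3.5 = 195.7 N·m clockwise.
Battery pack: 29 × 9.81 = 284.5 N down at 0.59 m → arm 0.59 m, τ = 284.5 × 0.59 = 167.9 N·m clockwise.
Total clockwise load moment = 1060 N·m.
The cable tension T acts at 4.3 m; only its component perpendicular to the rod, T sinθ, produces torque. sinθ = h/√(h²+d²) = 6.9/√(6.9²+4.3²) = 0.8487.
For rotational equilibrium, T × 4.3 × 0.8487 = 1060, so T = 1060 / 3.649 = 290 N.

T ≈ 290 N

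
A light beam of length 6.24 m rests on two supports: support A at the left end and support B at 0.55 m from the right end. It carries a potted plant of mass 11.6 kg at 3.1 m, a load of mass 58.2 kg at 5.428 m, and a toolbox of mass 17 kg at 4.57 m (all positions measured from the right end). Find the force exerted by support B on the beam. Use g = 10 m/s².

R_B ≈ 197 N

Taking torques about support A:
Potted plant: 11.6 × 10 = 116 N down at 3.1 m → arm 3.14 m, τ = 116 × 3.14 = 364.2 N·m clockwise.
Load: 58.2 × 10 = 582 N down at 5.428 m → arm 0.812 m, τ = 582 × 0.812 = 472.6 N·m clockwise.
Toolbox: 17 × 10 = 170 N down at 4.57 m → arm 1.67 m, τ = 170 × 1.67 = 283.9 N·m clockwise.
Net load moment about support A = 1121 N·m clockwise.
Reaction R at support B is upward at 0.55 m, arm 5.69 m → moment R × 5.69 counterclockwise.
For rotational equilibrium, R × 5.69 = 1121, so R = 197 N.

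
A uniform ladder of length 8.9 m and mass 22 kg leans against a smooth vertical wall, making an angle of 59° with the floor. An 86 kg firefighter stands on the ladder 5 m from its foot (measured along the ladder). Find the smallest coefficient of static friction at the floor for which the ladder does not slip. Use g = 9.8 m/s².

Sum moments about the foot of the ladder (the floor normal and friction both act there and drop out).
Ladder weight 22×9.8 = 215.6 N acts at 4.45 m along the ladder; its horizontal arm is 4.45·cos59° = 2.292 m → τ = 494.2 N·m clockwise.
Firefighter: 86×9.8 = 842.8 N at 5 m → arm 2.575 m → τ = 2170 N·m clockwise.
Wall normal N acts horizontally at the top; its moment arm is the height L sinθ = 8.9·sin59° = 7.629 m, counterclockwise.
For rotational equilibrium, N × 7.629 = 2664, so N = 349.2 N.
ΣFx = 0 ⇒ f = N_wall = 349.2 N. ΣFy = 0 ⇒ N_floor = 1058 N.
μ_min = f / N_floor = 349.2 / 1058 = 0.33.

μ_min ≈ 0.33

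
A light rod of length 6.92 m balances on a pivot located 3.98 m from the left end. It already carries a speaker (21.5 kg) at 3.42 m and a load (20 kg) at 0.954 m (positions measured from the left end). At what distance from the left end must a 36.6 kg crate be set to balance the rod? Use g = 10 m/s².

Choose the pivot (at 3.98 m from the left end) as the axis so the support reaction has zero arm there.
Speaker: 21.5 × 10 = 215 N down at 3.42 m → arm 0.56 m, τ = 215 × 0.56 = 120.4 N·m counterclockwise.
Load: 20 × 10 = 200 N down at 0.954 m → arm 3.026 m, τ = 200 × 3.026 = 605.2 N·m counterclockwise.
Net moment of existing loads = 725.6 N·m counterclockwise.
The crate weighs 36.6 × 10 = 366 N and must supply an equal clockwise moment, so its lever arm about the pivot is 725.6 / 366 = 1.98 m.
That puts it at 3.98 + 1.98 = 5.96 m from the left end.

x ≈ 5.96 m from the left end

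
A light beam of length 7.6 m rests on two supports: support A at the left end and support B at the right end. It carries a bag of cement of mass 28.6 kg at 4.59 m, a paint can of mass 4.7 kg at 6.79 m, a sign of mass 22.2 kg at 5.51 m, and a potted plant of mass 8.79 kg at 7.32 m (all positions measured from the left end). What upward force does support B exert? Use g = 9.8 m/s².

R_B ≈ 451 N

Sum moments about support A (its reaction then has zero moment arm).
Bag of cement: 28.6 × 9.8 = 280.3 N down at 4.59 m → arm 4.59 m, τ = 280.3 × 4.59 = 1287 N·m clockwise.
Paint can: 4.7 × 9.8 = 46.06 N down at 6.79 m → arm 6.79 m, τ = 46.06 × 6.79 = 312.7 N·m clockwise.
Sign: 22.2 × 9.8 = 217.6 N down at 5.51 m → arm 5.51 m, τ = 217.6 × 5.51 = 1199 N·m clockwise.
Potted plant: 8.79 × 9.8 = 86.14 N down at 7.32 m → arm 7.32 m, τ = 86.14 × 7.32 = 630.5 N·m clockwise.
Net load moment about support A = 3429 N·m clockwise.
Reaction R at support B is upward at 7.6 m, arm 7.6 m → moment R × 7.6 counterclockwise.
Setting net torque to zero: R × 7.6 = 3429 → R = 451 N.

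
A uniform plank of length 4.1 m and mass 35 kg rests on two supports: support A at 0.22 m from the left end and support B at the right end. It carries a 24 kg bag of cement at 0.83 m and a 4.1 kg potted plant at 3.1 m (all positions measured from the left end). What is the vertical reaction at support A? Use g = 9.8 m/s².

Sum moments about support B (its reaction then has zero moment arm).
Beam weight: 35 × 9.8 = 343 N down at 2.05 m → arm 2.05 m, τ = 343 × 2.05 = 703.1 N·m counterclockwise.
Bag of cement: 24 × 9.8 = 235.2 N down at 0.83 m → arm 3.27 m, τ = 235.2 × 3.27 = 769.1 N·m counterclockwise.
Potted plant: 4.1 × 9.8 = 40.18 N down at 3.1 m → arm 1 m, τ = 40.18 × 1 = 40.18 N·m counterclockwise.
Net load moment about support B = 1512 N·m counterclockwise.
Reaction R at support A is upward at 0.22 m, arm 3.88 m → moment R × 3.88 clockwise.
For rotational equilibrium, R × 3.88 = 1512, so R = 390 N.

R_A ≈ 390 N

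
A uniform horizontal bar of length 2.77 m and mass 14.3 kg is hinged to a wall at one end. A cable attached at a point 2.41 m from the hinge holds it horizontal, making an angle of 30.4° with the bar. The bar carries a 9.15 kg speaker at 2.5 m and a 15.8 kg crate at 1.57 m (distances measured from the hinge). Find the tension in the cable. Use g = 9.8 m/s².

T ≈ 542 N

Taking torques about the hinge:
Beam weight: 14.3 × 9.8 = 140.1 N down at 1.385 m → arm 1.385 m, τ = 140.1 × 1.385 = 194 N·m clockwise.
Speaker: 9.15 × 9.8 = 89.67 N down at 2.5 m → arm 2.5 m, τ = 89.67 × 2.5 = 224.2 N·m clockwise.
Crate: 15.8 × 9.8 = 154.8 N down at 1.57 m → arm 1.57 m, τ = 154.8 × 1.57 = 243 N·m clockwise.
Total clockwise load moment = 661.2 N·m.
The cable tension T acts at 2.41 m; only its component perpendicular to the bar, T sinθ, produces torque. sin 30.4° = 0.506.
Στ = 0 ⇒ T × 2.41 × 0.506 = 661.2 ⇒ T = 661.2 / 1.219 = 542 N.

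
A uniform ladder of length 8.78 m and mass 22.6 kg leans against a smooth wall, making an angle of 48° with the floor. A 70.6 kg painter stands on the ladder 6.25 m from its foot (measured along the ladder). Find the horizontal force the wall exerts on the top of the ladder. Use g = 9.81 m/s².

N_wall ≈ 544 N

Choose the foot of the ladder as the axis so the floor normal and friction both act there and drop out.
Ladder weight 22.6×9.81 = 221.7 N acts at 4.39 m along the ladder; its horizontal arm is 4.39·cos48° = 2.937 m → τ = 651.1 N·m clockwise.
Painter: 70.6×9.81 = 692.6 N at 6.25 m → arm 4.182 m → τ = 2896 N·m clockwise.
Wall normal N acts horizontally at the top; its moment arm is the height L sinθ = 8.78·sin48° = 6.525 m, counterclockwise.
Setting net torque to zero: N × 6.525 = 3547 → N = 544 N.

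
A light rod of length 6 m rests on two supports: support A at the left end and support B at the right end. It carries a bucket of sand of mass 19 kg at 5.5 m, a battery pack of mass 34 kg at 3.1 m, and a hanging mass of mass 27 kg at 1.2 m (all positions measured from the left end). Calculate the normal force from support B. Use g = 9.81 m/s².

About support A:
Bucket of sand: 19 × 9.81 = 186.4 N down at 5.5 m → arm 5.5 m, τ = 186.4 × 5.5 = 1025 N·m clockwise.
Battery pack: 34 × 9.81 = 333.5 N down at 3.1 m → arm 3.1 m, τ = 333.5 × 3.1 = 1034 N·m clockwise.
Hanging mass: 27 × 9.81 = 264.9 N down at 1.2 m → arm 1.2 m, τ = 264.9 × 1.2 = 317.9 N·m clockwise.
Net load moment about support A = 2377 N·m clockwise.
Reaction R at support B is upward at 6 m, arm 6 m → moment R × 6 counterclockwise.
Balancing moments: R × 6 = 2377, giving R = 396 N.

R_B ≈ 396 N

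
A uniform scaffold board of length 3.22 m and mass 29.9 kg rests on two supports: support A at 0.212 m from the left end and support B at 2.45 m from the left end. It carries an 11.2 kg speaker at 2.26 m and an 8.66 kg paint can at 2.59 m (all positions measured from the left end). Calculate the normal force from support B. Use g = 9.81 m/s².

R_B ≈ 374 N

Take moments about support A.
Beam weight: 29.9 × 9.81 = 293.3 N down at 1.61 m → arm 1.398 m, τ = 293.3 × 1.398 = 410 N·m clockwise.
Speaker: 11.2 × 9.81 = 109.9 N down at 2.26 m → arm 2.048 m, τ = 109.9 × 2.048 = 225.1 N·m clockwise.
Paint can: 8.66 × 9.81 = 84.95 N down at 2.59 m → arm 2.378 m, τ = 84.95 × 2.378 = 202 N·m clockwise.
Net load moment about support A = 837.1 N·m clockwise.
Reaction R at support B is upward at 2.45 m, arm 2.238 m → moment R × 2.238 counterclockwise.
Στ = 0 ⇒ R × 2.238 = 837.1 ⇒ R = 374 N.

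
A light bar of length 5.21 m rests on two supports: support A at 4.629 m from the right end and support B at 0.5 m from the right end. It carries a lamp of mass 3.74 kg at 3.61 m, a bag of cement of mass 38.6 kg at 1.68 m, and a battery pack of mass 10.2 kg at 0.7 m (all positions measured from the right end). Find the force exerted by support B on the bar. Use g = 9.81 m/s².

R_B ≈ 375 N

About support A:
Lamp: 3.74 × 9.81 = 36.69 N down at 3.61 m → arm 1.019 m, τ = 36.69 × 1.019 = 37.39 N·m clockwise.
Bag of cement: 38.6 × 9.81 = 378.7 N down at 1.68 m → arm 2.949 m, τ = 378.7 × 2.949 = 1117 N·m clockwise.
Battery pack: 10.2 × 9.81 = 100.1 N down at 0.7 m → arm 3.929 m, τ = 100.1 × 3.929 = 393.3 N·m clockwise.
Net load moment about support A = 1548 N·m clockwise.
Reaction R at support B is upward at 0.5 m, arm 4.129 m → moment R × 4.129 counterclockwise.
For rotational equilibrium, R × 4.129 = 1548, so R = 375 N.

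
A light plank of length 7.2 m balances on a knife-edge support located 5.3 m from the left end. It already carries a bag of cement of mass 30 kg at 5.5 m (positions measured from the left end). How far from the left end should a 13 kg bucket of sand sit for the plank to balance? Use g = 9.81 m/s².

Take moments about the knife-edge support (at 5.3 m from the left end).
Bag of cement: 30 × 9.81 = 294.3 N down at 5.5 m → arm 0.2 m, τ = 294.3 × 0.2 = 58.86 N·m clockwise.
Net moment of existing loads = 58.86 N·m clockwise.
The bucket of sand weighs 13 × 9.81 = 127.5 N and must supply an equal counterclockwise moment, so its lever arm about the knife-edge support is 58.86 / 127.5 = 0.462 m.
That puts it at 5.3 − 0.462 = 4.84 m from the left end.

x ≈ 4.84 m from the left end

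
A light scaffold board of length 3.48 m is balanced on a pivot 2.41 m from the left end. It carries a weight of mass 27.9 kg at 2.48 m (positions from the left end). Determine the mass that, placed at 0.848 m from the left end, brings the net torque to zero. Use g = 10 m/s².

Taking torques about the pivot (at 2.41 m from the left end):
Weight: 27.9 × 10 = 279 N down at 2.48 m → arm 0.07 m, τ = 279 × 0.07 = 19.53 N·m clockwise.
Net moment of known loads = 19.53 N·m clockwise.
An unknown mass m at 0.848 m has arm 1.562 m; its moment is m·g·1.562 counterclockwise.
Στ = 0 ⇒ m × 10 × 1.562 = 19.53 ⇒ m = 19.53 / (10 × 1.562) = 1.25 kg.

m ≈ 1.25 kg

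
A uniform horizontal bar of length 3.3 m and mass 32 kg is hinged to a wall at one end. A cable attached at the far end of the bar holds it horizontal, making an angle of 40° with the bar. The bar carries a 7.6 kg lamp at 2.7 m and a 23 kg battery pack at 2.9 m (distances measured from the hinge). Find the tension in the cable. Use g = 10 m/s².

Sum moments about the hinge (the unknown hinge reaction has zero arm there).
Beam weight: 32 × 10 = 320 N down at 1.65 m → arm 1.65 m, τ = 320 × 1.65 = 528 N·m clockwise.
Lamp: 7.6 × 10 = 76 N down at 2.7 m → arm 2.7 m, τ = 76 × 2.7 = 205.2 N·m clockwise.
Battery pack: 23 × 10 = 230 N down at 2.9 m → arm 2.9 m, τ = 230 × 2.9 = 667 N·m clockwise.
Total clockwise load moment = 1400 N·m.
The cable tension T acts at 3.3 m; only its component perpendicular to the bar, T sinθ, produces torque. sin 40° = 0.6428.
For rotational equilibrium, T × 3.3 × 0.6428 = 1400, so T = 1400 / 2.121 = 660 N.

T ≈ 660 N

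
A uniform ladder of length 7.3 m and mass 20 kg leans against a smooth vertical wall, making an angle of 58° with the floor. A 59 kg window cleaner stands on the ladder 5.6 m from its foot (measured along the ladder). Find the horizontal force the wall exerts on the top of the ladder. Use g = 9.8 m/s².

Take moments about the foot of the ladder.
Ladder weight 20×9.8 = 196 N acts at 3.65 m along the ladder; its horizontal arm is 3.65·cos58° = 1.934 m → τ = 379.1 N·m clockwise.
Window cleaner: 59×9.8 = 578.2 N at 5.6 m → arm 2.968 m → τ = 1716 N·m clockwise.
Wall normal N acts horizontally at the top; its moment arm is the height L sinθ = 7.3·sin58° = 6.191 m, counterclockwise.
For rotational equilibrium, N × 6.191 = 2095, so N = 338 N.

N_wall ≈ 338 N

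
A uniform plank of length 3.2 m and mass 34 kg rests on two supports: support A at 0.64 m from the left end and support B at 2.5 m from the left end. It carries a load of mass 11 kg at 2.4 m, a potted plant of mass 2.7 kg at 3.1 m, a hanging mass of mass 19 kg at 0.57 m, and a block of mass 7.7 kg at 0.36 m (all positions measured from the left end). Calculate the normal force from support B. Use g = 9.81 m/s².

R_B ≈ 291 N

Take moments about support A.
Beam weight: 34 × 9.81 = 333.5 N down at 1.6 m → arm 0.96 m, τ = 333.5 × 0.96 = 320.2 N·m clockwise.
Load: 11 × 9.81 = 107.9 N down at 2.4 m → arm 1.76 m, τ = 107.9 × 1.76 = 189.9 N·m clockwise.
Potted plant: 2.7 × 9.81 = 26.49 N down at 3.1 m → arm 2.46 m, τ = 26.49 × 2.46 = 65.17 N·m clockwise.
Hanging mass: 19 × 9.81 = 186.4 N down at 0.57 m → arm 0.07 m, τ = 186.4 × 0.07 = 13.05 N·m counterclockwise.
Block: 7.7 × 9.81 = 75.54 N down at 0.36 m → arm 0.28 m, τ = 75.54 × 0.28 = 21.15 N·m counterclockwise.
Net load moment about support A = 541.1 N·m clockwise.
Reaction R at support B is upward at 2.5 m, arm 1.86 m → moment R × 1.86 counterclockwise.
Setting net torque to zero: R × 1.86 = 541.1 → R = 291 N.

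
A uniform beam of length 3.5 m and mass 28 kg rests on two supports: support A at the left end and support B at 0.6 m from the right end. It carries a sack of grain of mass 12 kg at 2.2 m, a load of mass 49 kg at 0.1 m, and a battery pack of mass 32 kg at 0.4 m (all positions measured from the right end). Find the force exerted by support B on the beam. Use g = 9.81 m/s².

R_B ≈ 1120 N

Taking torques about support A:
Beam weight: 28 × 9.81 = 274.7 N down at 1.75 m → arm 1.75 m, τ = 274.7 × 1.75 = 480.7 N·m clockwise.
Sack of grain: 12 × 9.81 = 117.7 N down at 2.2 m → arm 1.3 m, τ = 117.7 × 1.3 = 153 N·m clockwise.
Load: 49 × 9.81 = 480.7 N down at 0.1 m → arm 3.4 m, τ = 480.7 × 3.4 = 1634 N·m clockwise.
Battery pack: 32 × 9.81 = 313.9 N down at 0.4 m → arm 3.1 m, τ = 313.9 × 3.1 = 973.1 N·m clockwise.
Net load moment about support A = 3241 N·m clockwise.
Reaction R at support B is upward at 0.6 m, arm 2.9 m → moment R × 2.9 counterclockwise.
For rotational equilibrium, R × 2.9 = 3241, so R = 1120 N.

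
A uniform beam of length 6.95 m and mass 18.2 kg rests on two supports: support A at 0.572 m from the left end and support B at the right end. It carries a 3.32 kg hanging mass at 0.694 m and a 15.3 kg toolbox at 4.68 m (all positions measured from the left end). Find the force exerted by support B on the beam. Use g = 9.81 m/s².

About support A:
Beam weight: 18.2 × 9.81 = 178.5 N down at 3.475 m → arm 2.903 m, τ = 178.5 × 2.903 = 518.2 N·m clockwise.
Hanging mass: 3.32 × 9.81 = 32.57 N down at 0.694 m → arm 0.122 m, τ = 32.57 × 0.122 = 3.974 N·m clockwise.
Toolbox: 15.3 × 9.81 = 150.1 N down at 4.68 m → arm 4.108 m, τ = 150.1 × 4.108 = 616.6 N·m clockwise.
Net load moment about support A = 1139 N·m clockwise.
Reaction R at support B is upward at 6.95 m, arm 6.378 m → moment R × 6.378 counterclockwise.
For rotational equilibrium, R × 6.378 = 1139, so R = 179 N.

R_B ≈ 179 N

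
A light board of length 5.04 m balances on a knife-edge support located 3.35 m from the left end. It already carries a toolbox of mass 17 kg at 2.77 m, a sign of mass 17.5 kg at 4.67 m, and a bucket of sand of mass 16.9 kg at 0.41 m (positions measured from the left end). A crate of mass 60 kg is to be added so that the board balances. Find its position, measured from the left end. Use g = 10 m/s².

Taking torques about the knife-edge support (at 3.35 m from the left end):
Toolbox: 17 × 10 = 170 N down at 2.77 m → arm 0.58 m, τ = 170 × 0.58 = 98.6 N·m counterclockwise.
Sign: 17.5 × 10 = 175 N down at 4.67 m → arm 1.32 m, τ = 175 × 1.32 = 231 N·m clockwise.
Bucket of sand: 16.9 × 10 = 169 N down at 0.41 m → arm 2.94 m, τ = 169 × 2.94 = 496.9 N·m counterclockwise.
Net moment of existing loads = 364.5 N·m counterclockwise.
The crate weighs 60 × 10 = 600 N and must supply an equal clockwise moment, so its lever arm about the knife-edge support is 364.5 / 600 = 0.608 m.
That puts it at 3.35 + 0.608 = 3.96 m from the left end.

x ≈ 3.96 m from the left end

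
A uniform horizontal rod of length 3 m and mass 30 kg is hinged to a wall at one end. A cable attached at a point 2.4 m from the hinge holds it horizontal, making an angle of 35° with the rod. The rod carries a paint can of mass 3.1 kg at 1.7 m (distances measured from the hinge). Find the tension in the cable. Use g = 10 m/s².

About the hinge:
Beam weight: 30 × 10 = 300 N down at 1.5 m → arm 1.5 m, τ = 300 × 1.5 = 450 N·m clockwise.
Paint can: 3.1 × 10 = 31 N down at 1.7 m → arm 1.7 m, τ = 31 × 1.7 = 52.7 N·m clockwise.
Total clockwise load moment = 502.7 N·m.
The cable tension T acts at 2.4 m; only its component perpendicular to the rod, T sinθ, produces torque. sin 35° = 0.5736.
Στ = 0 ⇒ T × 2.4 × 0.5736 = 502.7 ⇒ T = 502.7 / 1.377 = 365 N.

T ≈ 365 N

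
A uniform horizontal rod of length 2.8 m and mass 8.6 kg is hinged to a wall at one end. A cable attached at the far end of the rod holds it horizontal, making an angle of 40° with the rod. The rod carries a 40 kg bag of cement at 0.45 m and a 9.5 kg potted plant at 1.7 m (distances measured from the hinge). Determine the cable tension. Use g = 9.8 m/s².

About the hinge:
Beam weight: 8.6 × 9.8 = 84.28 N down at 1.4 m → arm 1.4 m, τ = 84.28 × 1.4 = 118 N·m clockwise.
Bag of cement: 40 × 9.8 = 392 N down at 0.45 m → arm 0.45 m, τ = 392 × 0.45 = 176.4 N·m clockwise.
Potted plant: 9.5 × 9.8 = 93.1 N down at 1.7 m → arm 1.7 m, τ = 93.1 × 1.7 = 158.3 N·m clockwise.
Total clockwise load moment = 452.7 N·m.
The cable tension T acts at 2.8 m; only its component perpendicular to the rod, T sinθ, produces torque. sin 40° = 0.6428.
For rotational equilibrium, T × 2.8 × 0.6428 = 452.7, so T = 452.7 / 1.8 = 252 N.

T ≈ 252 N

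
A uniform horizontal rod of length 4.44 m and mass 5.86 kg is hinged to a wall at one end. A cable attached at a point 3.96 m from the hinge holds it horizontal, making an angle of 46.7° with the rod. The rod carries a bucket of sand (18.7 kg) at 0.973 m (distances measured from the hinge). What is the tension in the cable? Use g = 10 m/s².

T ≈ 108 N

Sum moments about the hinge (the unknown hinge reaction has zero arm there).
Beam weight: 5.86 × 10 = 58.6 N down at 2.22 m → arm 2.22 m, τ = 58.6 × 2.22 = 130.1 N·m clockwise.
Bucket of sand: 18.7 × 10 = 187 N down at 0.973 m → arm 0.973 m, τ = 187 × 0.973 = 182 N·m clockwise.
Total clockwise load moment = 312.1 N·m.
The cable tension T acts at 3.96 m; only its component perpendicular to the rod, T sinθ, produces torque. sin 46.7° = 0.7278.
Setting net torque to zero: T × 3.96 × 0.7278 = 312.1 → T = 312.1 / 2.882 = 108 N.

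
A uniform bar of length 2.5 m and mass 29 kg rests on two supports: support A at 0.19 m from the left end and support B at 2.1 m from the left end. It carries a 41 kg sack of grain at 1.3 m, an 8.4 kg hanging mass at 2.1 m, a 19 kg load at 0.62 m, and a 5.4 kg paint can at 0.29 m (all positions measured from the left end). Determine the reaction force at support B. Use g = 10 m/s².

R_B ≈ 529 N

Take moments about support A.
Beam weight: 29 × 10 = 290 N down at 1.25 m → arm 1.06 m, τ = 290 × 1.06 = 307.4 N·m clockwise.
Sack of grain: 41 × 10 = 410 N down at 1.3 m → arm 1.11 m, τ = 410 × 1.11 = 455.1 N·m clockwise.
Hanging mass: 8.4 × 10 = 84 N down at 2.1 m → arm 1.91 m, τ = 84 × 1.91 = 160.4 N·m clockwise.
Load: 19 × 10 = 190 N down at 0.62 m → arm 0.43 m, τ = 190 × 0.43 = 81.7 N·m clockwise.
Paint can: 5.4 × 10 = 54 N down at 0.29 m → arm 0.1 m, τ = 54 × 0.1 = 5.4 N·m clockwise.
Net load moment about support A = 1010 N·m clockwise.
Reaction R at support B is upward at 2.1 m, arm 1.91 m → moment R × 1.91 counterclockwise.
Setting net torque to zero: R × 1.91 = 1010 → R = 529 N.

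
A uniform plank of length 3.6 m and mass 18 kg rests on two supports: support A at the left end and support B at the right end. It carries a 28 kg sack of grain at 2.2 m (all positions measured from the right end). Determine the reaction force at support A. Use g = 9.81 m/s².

Taking torques about support B:
Beam weight: 18 × 9.81 = 176.6 N down at 1.8 m → arm 1.8 m, τ = 176.6 × 1.8 = 317.9 N·m counterclockwise.
Sack of grain: 28 × 9.81 = 274.7 N down at 2.2 m → arm 2.2 m, τ = 274.7 × 2.2 = 604.3 N·m counterclockwise.
Net load moment about support B = 922.2 N·m counterclockwise.
Reaction R at support A is upward at 3.6 m, arm 3.6 m → moment R × 3.6 clockwise.
Setting net torque to zero: R × 3.6 = 922.2 → R = 256 N.

R_A ≈ 256 N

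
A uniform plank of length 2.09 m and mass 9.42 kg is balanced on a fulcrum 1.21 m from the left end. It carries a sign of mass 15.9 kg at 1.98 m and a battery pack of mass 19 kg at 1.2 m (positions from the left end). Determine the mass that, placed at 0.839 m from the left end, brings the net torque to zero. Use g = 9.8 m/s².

m ≈ 28.3 kg

Taking torques about the fulcrum (at 1.21 m from the left end):
Beam weight: 9.42 × 9.8 = 92.32 N down at 1.045 m → arm 0.165 m, τ = 92.32 × 0.165 = 15.23 N·m counterclockwise.
Sign: 15.9 × 9.8 = 155.8 N down at 1.98 m → arm 0.77 m, τ = 155.8 × 0.77 = 120 N·m clockwise.
Battery pack: 19 × 9.8 = 186.2 N down at 1.2 m → arm 0.01 m, τ = 186.2 × 0.01 = 1.862 N·m counterclockwise.
Net moment of known loads = 102.9 N·m clockwise.
An unknown mass m at 0.839 m has arm 0.371 m; its moment is m·g·0.371 counterclockwise.
For rotational equilibrium, m × 9.8 × 0.371 = 102.9, so m = 102.9 / (9.8 × 0.371) = 28.3 kg.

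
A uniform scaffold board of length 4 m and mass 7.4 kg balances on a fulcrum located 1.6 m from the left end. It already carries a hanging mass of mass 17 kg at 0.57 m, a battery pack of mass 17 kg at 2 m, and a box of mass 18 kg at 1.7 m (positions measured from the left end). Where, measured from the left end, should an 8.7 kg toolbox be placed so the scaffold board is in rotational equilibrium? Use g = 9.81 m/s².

x ≈ 2.28 m from the left end

Take moments about the fulcrum (at 1.6 m from the left end).
Beam weight: 7.4 × 9.81 = 72.59 N down at 2 m → arm 0.4 m, τ = 72.59 × 0.4 = 29.04 N·m clockwise.
Hanging mass: 17 × 9.81 = 166.8 N down at 0.57 m → arm 1.03 m, τ = 166.8 × 1.03 = 171.8 N·m counterclockwise.
Battery pack: 17 × 9.81 = 166.8 N down at 2 m → arm 0.4 m, τ = 166.8 × 0.4 = 66.72 N·m clockwise.
Box: 18 × 9.81 = 176.6 N down at 1.7 m → arm 0.1 m, τ = 176.6 × 0.1 = 17.66 N·m clockwise.
Net moment of existing loads = 58.38 N·m counterclockwise.
The toolbox weighs 8.7 × 9.81 = 85.35 N and must supply an equal clockwise moment, so its lever arm about the fulcrum is 58.38 / 85.35 = 0.684 m.
That puts it at 1.6 + 0.684 = 2.28 m from the left end.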